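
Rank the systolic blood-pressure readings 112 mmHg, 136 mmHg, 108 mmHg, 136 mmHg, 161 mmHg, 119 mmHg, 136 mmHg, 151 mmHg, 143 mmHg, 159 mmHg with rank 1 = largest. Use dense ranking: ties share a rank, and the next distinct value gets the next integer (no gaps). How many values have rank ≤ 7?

Sorted (descending): 161, 159, 151, 143, 136, 136, 136, 119, 112, 108
The 3 values of 136 share dense rank 5.
Remaining distinct values take the next consecutive integers.
Ranks ≤ 7: {1, 2, 3, 4, 5, 5, 5, 6, 7} → 9 values.

9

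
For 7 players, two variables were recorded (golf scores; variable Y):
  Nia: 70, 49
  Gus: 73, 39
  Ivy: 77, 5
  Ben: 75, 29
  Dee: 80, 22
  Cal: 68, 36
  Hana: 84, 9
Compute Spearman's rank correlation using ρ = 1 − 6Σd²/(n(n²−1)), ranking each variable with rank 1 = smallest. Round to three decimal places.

-0.786

Ranks of variable 1: 2, 3, 5, 4, 6, 1, 7
Ranks of variable 2: 7, 6, 1, 4, 3, 5, 2
d = r₁ − r₂: -5, -3, 4, 0, 3, -4, 5
d²: 25, 9, 16, 0, 9, 16, 25; Σd² = 100
ρ = 1 − 6·100/(7·48) = 1 − 600/336 = -0.786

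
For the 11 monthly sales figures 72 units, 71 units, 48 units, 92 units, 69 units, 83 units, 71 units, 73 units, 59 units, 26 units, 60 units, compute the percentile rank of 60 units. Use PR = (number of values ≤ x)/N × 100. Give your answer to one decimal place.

N = 11.
Strictly below 60: 3. Equal to 60: 1.
PR = 4/11 × 100 = 36.4

36.4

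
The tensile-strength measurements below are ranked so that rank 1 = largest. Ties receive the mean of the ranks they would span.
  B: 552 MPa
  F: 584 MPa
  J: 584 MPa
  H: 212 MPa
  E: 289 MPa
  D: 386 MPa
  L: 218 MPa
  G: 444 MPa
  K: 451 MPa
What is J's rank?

1.5

Sorted (descending): 584, 584, 552, 451, 444, 386, 289, 218, 212
The 2 values of 584 occupy positions 1–2 → average rank (1+2)/2 = 1.5.
J has value 584 MPa → rank 1.5.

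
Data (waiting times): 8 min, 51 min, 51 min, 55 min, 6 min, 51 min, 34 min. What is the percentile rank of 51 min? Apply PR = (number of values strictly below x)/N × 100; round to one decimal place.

N = 7.
Strictly below 51: 3. Equal to 51: 3.
PR = 3/7 × 100 = 42.9

42.9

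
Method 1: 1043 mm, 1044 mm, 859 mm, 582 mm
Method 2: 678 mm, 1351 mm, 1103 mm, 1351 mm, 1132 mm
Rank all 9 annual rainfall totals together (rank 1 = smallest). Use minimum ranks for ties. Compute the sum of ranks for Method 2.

Sorted (ascending): 582, 678, 859, 1043, 1044, 1103, 1132, 1351, 1351
The 2 values of 1351 occupy positions 8–9 → each gets rank 8.
Method 2 values → pooled ranks: 678→2, 1351→8, 1103→6, 1351→8, 1132→7
Rank sum = 2 + 8 + 6 + 8 + 7 = 31

31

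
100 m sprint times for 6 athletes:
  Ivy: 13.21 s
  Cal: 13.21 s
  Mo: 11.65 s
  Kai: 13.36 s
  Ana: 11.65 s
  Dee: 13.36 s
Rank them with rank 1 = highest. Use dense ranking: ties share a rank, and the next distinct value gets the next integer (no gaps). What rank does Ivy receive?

Sorted (descending): 13.36, 13.36, 13.21, 13.21, 11.65, 11.65
The 2 values of 13.36 share dense rank 1.
The 2 values of 13.21 share dense rank 2.
The 2 values of 11.65 share dense rank 3.
Ivy has value 13.21 s → rank 2.

2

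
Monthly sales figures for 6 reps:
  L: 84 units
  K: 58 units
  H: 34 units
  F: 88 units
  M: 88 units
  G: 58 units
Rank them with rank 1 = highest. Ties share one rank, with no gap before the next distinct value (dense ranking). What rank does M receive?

1

Sorted (descending): 88, 88, 84, 58, 58, 34
The 2 values of 88 share dense rank 1.
The 2 values of 58 share dense rank 3.
Remaining distinct values take the next consecutive integers.
M has value 88 units → rank 1.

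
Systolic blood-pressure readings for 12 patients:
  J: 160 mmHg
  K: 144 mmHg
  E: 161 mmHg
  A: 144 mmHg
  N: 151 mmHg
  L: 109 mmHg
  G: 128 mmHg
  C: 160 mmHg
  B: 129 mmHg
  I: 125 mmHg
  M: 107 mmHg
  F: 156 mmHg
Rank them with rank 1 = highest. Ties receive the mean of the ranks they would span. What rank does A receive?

Sorted (descending): 161, 160, 160, 156, 151, 144, 144, 129, 128, 125, 109, 107
The 2 values of 160 occupy positions 2–3 → average rank (2+3)/2 = 2.5.
The 2 values of 144 occupy positions 6–7 → average rank (6+7)/2 = 6.5.
A has value 144 mmHg → rank 6.5.

6.5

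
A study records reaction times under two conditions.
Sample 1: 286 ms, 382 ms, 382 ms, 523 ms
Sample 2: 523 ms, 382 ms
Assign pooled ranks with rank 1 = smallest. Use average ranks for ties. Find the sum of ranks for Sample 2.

8.5

Sorted (ascending): 286, 382, 382, 382, 523, 523
The 3 values of 382 occupy positions 2–4 → average rank 3.
The 2 values of 523 occupy positions 5–6 → average rank (5+6)/2 = 5.5.
Sample 2 values → pooled ranks: 523→5.5, 382→3
Rank sum = 5.5 + 3 = 8.5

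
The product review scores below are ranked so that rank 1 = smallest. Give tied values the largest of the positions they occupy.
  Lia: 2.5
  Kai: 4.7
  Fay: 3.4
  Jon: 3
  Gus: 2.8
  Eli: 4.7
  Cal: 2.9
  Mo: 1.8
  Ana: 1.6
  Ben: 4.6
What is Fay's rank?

Sorted (ascending): 1.6, 1.8, 2.5, 2.8, 2.9, 3, 3.4, 4.6, 4.7, 4.7
The 2 values of 4.7 occupy positions 9–10 → each gets rank 10.
Fay has value 3.4 → rank 7.

7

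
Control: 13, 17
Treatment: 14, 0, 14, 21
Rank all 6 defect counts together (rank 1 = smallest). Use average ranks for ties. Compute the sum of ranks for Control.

7

Sorted (ascending): 0, 13, 14, 14, 17, 21
The 2 values of 14 occupy positions 3–4 → average rank (3+4)/2 = 3.5.
Control values → pooled ranks: 13→2, 17→5
Rank sum = 2 + 5 = 7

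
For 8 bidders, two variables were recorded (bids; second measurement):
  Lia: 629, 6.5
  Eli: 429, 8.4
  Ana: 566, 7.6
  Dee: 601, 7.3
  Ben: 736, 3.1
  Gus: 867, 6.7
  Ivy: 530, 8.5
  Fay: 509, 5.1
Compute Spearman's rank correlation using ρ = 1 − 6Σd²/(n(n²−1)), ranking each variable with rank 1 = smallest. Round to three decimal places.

-0.500

Ranks of variable 1: 6, 1, 4, 5, 7, 8, 3, 2
Ranks of variable 2: 3, 7, 6, 5, 1, 4, 8, 2
d = r₁ − r₂: 3, -6, -2, 0, 6, 4, -5, 0
d²: 9, 36, 4, 0, 36, 16, 25, 0; Σd² = 126
ρ = 1 − 6·126/(8·63) = 1 − 756/504 = -0.500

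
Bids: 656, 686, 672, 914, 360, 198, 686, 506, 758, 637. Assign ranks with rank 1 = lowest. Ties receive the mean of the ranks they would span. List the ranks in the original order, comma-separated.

5, 7.5, 6, 10, 2, 1, 7.5, 3, 9, 4

Sorted (ascending): 198, 360, 506, 637, 656, 672, 686, 686, 758, 914
The 2 values of 686 occupy positions 7–8 → average rank (7+8)/2 = 7.5.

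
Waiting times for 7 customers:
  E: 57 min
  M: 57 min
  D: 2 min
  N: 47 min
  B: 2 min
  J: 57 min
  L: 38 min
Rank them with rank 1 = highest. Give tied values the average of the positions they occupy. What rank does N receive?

4

Sorted (descending): 57, 57, 57, 47, 38, 2, 2
The 3 values of 57 occupy positions 1–3 → average rank 2.
The 2 values of 2 occupy positions 6–7 → average rank (6+7)/2 = 6.5.
N has value 47 min → rank 4.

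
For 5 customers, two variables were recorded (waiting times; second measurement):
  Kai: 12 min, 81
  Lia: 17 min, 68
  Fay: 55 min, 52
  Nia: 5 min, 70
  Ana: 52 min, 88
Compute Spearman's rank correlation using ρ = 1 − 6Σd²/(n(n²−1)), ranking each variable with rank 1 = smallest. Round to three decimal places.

-0.300

Ranks of variable 1: 2, 3, 5, 1, 4
Ranks of variable 2: 4, 2, 1, 3, 5
d = r₁ − r₂: -2, 1, 4, -2, -1
d²: 4, 1, 16, 4, 1; Σd² = 26
ρ = 1 − 6·26/(5·24) = 1 − 156/120 = -0.300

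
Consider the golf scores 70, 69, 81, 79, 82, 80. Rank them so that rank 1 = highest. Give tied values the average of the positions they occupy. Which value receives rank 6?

Sorted (descending): 82, 81, 80, 79, 70, 69
No ties — each value takes its position as its rank.
Rank 6 → value 69.

69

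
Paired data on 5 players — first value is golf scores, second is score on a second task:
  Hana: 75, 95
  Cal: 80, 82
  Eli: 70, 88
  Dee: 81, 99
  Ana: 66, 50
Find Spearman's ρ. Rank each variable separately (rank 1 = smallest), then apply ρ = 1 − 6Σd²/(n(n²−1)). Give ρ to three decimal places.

Ranks of variable 1: 3, 4, 2, 5, 1
Ranks of variable 2: 4, 2, 3, 5, 1
d = r₁ − r₂: -1, 2, -1, 0, 0
d²: 1, 4, 1, 0, 0; Σd² = 6
ρ = 1 − 6·6/(5·24) = 1 − 36/120 = 0.700

0.700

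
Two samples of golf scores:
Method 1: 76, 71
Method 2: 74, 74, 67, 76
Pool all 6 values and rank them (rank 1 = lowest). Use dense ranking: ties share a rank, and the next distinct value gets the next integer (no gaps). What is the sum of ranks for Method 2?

11

Sorted (ascending): 67, 71, 74, 74, 76, 76
The 2 values of 74 share dense rank 3.
The 2 values of 76 share dense rank 4.
Remaining distinct values take the next consecutive integers.
Method 2 values → pooled ranks: 74→3, 74→3, 67→1, 76→4
Rank sum = 3 + 3 + 1 + 4 = 11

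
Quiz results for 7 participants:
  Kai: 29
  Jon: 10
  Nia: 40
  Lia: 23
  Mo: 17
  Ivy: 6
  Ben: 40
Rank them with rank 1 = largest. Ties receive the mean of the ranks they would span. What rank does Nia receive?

1.5

Sorted (descending): 40, 40, 29, 23, 17, 10, 6
The 2 values of 40 occupy positions 1–2 → average rank (1+2)/2 = 1.5.
Nia has value 40 → rank 1.5.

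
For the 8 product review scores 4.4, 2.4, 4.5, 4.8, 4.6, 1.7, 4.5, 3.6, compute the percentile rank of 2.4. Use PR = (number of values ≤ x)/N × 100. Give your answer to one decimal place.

25.0

N = 8.
Strictly below 2.4: 1. Equal to 2.4: 1.
PR = 2/8 × 100 = 25.0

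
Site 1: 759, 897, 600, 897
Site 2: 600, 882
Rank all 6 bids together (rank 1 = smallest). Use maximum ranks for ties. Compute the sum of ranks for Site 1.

Sorted (ascending): 600, 600, 759, 882, 897, 897
The 2 values of 600 occupy positions 1–2 → each gets rank 2.
The 2 values of 897 occupy positions 5–6 → each gets rank 6.
Site 1 values → pooled ranks: 759→3, 897→6, 600→2, 897→6
Rank sum = 3 + 6 + 2 + 6 = 17

17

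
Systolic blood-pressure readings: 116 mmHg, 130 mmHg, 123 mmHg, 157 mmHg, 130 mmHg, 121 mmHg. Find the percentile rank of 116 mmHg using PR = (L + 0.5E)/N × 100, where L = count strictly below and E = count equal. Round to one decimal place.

8.3

N = 6.
Strictly below 116: 0. Equal to 116: 1.
PR = (0 + 0.5·1)/6 × 100 = 8.3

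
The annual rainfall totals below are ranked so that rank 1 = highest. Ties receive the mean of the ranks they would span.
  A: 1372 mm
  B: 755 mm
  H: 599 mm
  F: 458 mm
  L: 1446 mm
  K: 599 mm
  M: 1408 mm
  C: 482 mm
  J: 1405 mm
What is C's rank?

Sorted (descending): 1446, 1408, 1405, 1372, 755, 599, 599, 482, 458
The 2 values of 599 occupy positions 6–7 → average rank (6+7)/2 = 6.5.
C has value 482 mm → rank 8.

8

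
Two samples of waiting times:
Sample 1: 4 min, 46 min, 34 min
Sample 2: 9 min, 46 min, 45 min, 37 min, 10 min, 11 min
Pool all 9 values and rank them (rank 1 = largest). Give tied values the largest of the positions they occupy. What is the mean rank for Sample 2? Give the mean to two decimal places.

5.00

Sorted (descending): 46, 46, 45, 37, 34, 11, 10, 9, 4
The 2 values of 46 occupy positions 1–2 → each gets rank 2.
Sample 2 values → pooled ranks: 9→8, 46→2, 45→3, 37→4, 10→7, 11→6
Mean rank = (8 + 2 + 3 + 4 + 7 + 6) / 6 = 5.00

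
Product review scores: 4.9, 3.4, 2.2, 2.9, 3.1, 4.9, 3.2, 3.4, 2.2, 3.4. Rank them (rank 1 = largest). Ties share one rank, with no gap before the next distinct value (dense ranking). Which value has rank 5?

Sorted (descending): 4.9, 4.9, 3.4, 3.4, 3.4, 3.2, 3.1, 2.9, 2.2, 2.2
The 2 values of 4.9 share dense rank 1.
The 3 values of 3.4 share dense rank 2.
The 2 values of 2.2 share dense rank 6.
Remaining distinct values take the next consecutive integers.
Rank 5 → value 2.9.

2.9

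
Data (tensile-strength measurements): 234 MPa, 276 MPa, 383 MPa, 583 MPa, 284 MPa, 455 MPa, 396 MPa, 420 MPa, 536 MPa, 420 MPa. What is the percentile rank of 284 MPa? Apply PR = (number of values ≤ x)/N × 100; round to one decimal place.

N = 10.
Strictly below 284: 2. Equal to 284: 1.
PR = 3/10 × 100 = 30.0

30.0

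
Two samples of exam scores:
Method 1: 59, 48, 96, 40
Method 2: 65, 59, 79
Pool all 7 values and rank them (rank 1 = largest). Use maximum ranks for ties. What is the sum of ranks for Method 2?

10

Sorted (descending): 96, 79, 65, 59, 59, 48, 40
The 2 values of 59 occupy positions 4–5 → each gets rank 5.
Method 2 values → pooled ranks: 65→3, 59→5, 79→2
Rank sum = 3 + 5 + 2 = 10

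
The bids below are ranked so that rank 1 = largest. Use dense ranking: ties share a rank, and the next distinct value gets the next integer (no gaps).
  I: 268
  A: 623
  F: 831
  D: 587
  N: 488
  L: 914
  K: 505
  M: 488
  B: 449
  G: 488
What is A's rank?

Sorted (descending): 914, 831, 623, 587, 505, 488, 488, 488, 449, 268
The 3 values of 488 share dense rank 6.
Remaining distinct values take the next consecutive integers.
A has value 623 → rank 3.

3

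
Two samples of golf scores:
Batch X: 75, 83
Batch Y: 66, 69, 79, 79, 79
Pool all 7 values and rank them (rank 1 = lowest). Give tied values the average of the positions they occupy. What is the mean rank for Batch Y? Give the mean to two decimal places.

3.60

Sorted (ascending): 66, 69, 75, 79, 79, 79, 83
The 3 values of 79 occupy positions 4–6 → average rank 5.
Batch Y values → pooled ranks: 66→1, 69→2, 79→5, 79→5, 79→5
Mean rank = (1 + 2 + 5 + 5 + 5) / 5 = 3.60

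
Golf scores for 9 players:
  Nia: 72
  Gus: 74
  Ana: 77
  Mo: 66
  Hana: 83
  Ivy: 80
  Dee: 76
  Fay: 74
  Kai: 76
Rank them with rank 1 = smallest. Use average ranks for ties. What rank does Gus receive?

Sorted (ascending): 66, 72, 74, 74, 76, 76, 77, 80, 83
The 2 values of 74 occupy positions 3–4 → average rank (3+4)/2 = 3.5.
The 2 values of 76 occupy positions 5–6 → average rank (5+6)/2 = 5.5.
Gus has value 74 → rank 3.5.

3.5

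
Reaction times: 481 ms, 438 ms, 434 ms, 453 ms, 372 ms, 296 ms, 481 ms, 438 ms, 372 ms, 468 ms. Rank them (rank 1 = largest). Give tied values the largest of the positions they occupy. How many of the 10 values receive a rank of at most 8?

Sorted (descending): 481, 481, 468, 453, 438, 438, 434, 372, 372, 296
The 2 values of 481 occupy positions 1–2 → each gets rank 2.
The 2 values of 438 occupy positions 5–6 → each gets rank 6.
The 2 values of 372 occupy positions 8–9 → each gets rank 9.
Ranks ≤ 8: {2, 2, 3, 4, 6, 6, 7} → 7 values.

7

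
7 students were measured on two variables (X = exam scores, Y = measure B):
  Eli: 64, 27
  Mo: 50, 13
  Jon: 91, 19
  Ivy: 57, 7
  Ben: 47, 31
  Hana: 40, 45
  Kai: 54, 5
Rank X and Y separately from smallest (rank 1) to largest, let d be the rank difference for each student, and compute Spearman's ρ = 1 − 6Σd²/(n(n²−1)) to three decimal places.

-0.429

Ranks of variable 1: 6, 3, 7, 5, 2, 1, 4
Ranks of variable 2: 5, 3, 4, 2, 6, 7, 1
d = r₁ − r₂: 1, 0, 3, 3, -4, -6, 3
d²: 1, 0, 9, 9, 16, 36, 9; Σd² = 80
ρ = 1 − 6·80/(7·48) = 1 − 480/336 = -0.429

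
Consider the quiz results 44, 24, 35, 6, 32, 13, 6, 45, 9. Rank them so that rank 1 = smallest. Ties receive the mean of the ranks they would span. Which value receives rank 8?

44

Sorted (ascending): 6, 6, 9, 13, 24, 32, 35, 44, 45
The 2 values of 6 occupy positions 1–2 → average rank (1+2)/2 = 1.5.
Rank 8 → value 44.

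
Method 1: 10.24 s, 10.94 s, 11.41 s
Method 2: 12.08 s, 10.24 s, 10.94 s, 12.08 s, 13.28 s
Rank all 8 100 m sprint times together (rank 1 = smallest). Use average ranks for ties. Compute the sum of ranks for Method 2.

26

Sorted (ascending): 10.24, 10.24, 10.94, 10.94, 11.41, 12.08, 12.08, 13.28
The 2 values of 10.24 occupy positions 1–2 → average rank (1+2)/2 = 1.5.
The 2 values of 10.94 occupy positions 3–4 → average rank (3+4)/2 = 3.5.
The 2 values of 12.08 occupy positions 6–7 → average rank (6+7)/2 = 6.5.
Method 2 values → pooled ranks: 12.08→6.5, 10.24→1.5, 10.94→3.5, 12.08→6.5, 13.28→8
Rank sum = 6.5 + 1.5 + 3.5 + 6.5 + 8 = 26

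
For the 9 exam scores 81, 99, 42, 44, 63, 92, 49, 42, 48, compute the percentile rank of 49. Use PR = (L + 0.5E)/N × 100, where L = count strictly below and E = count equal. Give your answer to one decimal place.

50.0

N = 9.
Strictly below 49: 4. Equal to 49: 1.
PR = (4 + 0.5·1)/9 × 100 = 50.0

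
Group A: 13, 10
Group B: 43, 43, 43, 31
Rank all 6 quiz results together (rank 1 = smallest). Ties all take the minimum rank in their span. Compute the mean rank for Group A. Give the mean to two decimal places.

1.50

Sorted (ascending): 10, 13, 31, 43, 43, 43
The 3 values of 43 occupy positions 4–6 → each gets rank 4.
Group A values → pooled ranks: 13→2, 10→1
Mean rank = (2 + 1) / 2 = 1.50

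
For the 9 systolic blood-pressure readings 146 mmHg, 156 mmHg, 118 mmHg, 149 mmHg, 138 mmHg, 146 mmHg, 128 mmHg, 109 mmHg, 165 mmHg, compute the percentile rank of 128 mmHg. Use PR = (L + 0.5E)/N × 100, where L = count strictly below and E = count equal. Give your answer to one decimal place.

27.8

N = 9.
Strictly below 128: 2. Equal to 128: 1.
PR = (2 + 0.5·1)/9 × 100 = 27.8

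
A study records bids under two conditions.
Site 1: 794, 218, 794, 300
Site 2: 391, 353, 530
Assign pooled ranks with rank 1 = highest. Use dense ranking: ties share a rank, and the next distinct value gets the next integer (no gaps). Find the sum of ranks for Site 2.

9

Sorted (descending): 794, 794, 530, 391, 353, 300, 218
The 2 values of 794 share dense rank 1.
Remaining distinct values take the next consecutive integers.
Site 2 values → pooled ranks: 391→3, 353→4, 530→2
Rank sum = 3 + 4 + 2 = 9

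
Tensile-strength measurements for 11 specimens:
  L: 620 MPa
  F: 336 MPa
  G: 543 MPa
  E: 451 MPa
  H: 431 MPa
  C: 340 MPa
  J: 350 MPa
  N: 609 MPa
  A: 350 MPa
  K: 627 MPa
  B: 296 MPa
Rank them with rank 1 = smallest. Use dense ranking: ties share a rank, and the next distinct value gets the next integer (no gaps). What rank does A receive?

4

Sorted (ascending): 296, 336, 340, 350, 350, 431, 451, 543, 609, 620, 627
The 2 values of 350 share dense rank 4.
Remaining distinct values take the next consecutive integers.
A has value 350 MPa → rank 4.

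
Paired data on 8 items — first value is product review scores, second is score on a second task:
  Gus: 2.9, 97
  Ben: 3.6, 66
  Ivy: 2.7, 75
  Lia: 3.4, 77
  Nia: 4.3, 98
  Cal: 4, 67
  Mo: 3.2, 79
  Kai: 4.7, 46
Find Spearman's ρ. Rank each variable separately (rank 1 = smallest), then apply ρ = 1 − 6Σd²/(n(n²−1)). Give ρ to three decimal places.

Ranks of variable 1: 2, 5, 1, 4, 7, 6, 3, 8
Ranks of variable 2: 7, 2, 4, 5, 8, 3, 6, 1
d = r₁ − r₂: -5, 3, -3, -1, -1, 3, -3, 7
d²: 25, 9, 9, 1, 1, 9, 9, 49; Σd² = 112
ρ = 1 − 6·112/(8·63) = 1 − 672/504 = -0.333

-0.333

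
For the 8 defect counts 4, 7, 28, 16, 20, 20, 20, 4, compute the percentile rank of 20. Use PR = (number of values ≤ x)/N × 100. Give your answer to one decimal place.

N = 8.
Strictly below 20: 4. Equal to 20: 3.
PR = 7/8 × 100 = 87.5

87.5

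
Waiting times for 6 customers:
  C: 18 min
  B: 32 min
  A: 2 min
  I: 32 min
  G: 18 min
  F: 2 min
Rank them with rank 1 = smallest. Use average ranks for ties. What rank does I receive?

5.5

Sorted (ascending): 2, 2, 18, 18, 32, 32
The 2 values of 2 occupy positions 1–2 → average rank (1+2)/2 = 1.5.
The 2 values of 18 occupy positions 3–4 → average rank (3+4)/2 = 3.5.
The 2 values of 32 occupy positions 5–6 → average rank (5+6)/2 = 5.5.
I has value 32 min → rank 5.5.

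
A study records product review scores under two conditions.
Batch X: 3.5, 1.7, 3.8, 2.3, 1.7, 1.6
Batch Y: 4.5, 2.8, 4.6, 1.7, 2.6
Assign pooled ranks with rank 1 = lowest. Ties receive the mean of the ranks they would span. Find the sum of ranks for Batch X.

29

Sorted (ascending): 1.6, 1.7, 1.7, 1.7, 2.3, 2.6, 2.8, 3.5, 3.8, 4.5, 4.6
The 3 values of 1.7 occupy positions 2–4 → average rank 3.
Batch X values → pooled ranks: 3.5→8, 1.7→3, 3.8→9, 2.3→5, 1.7→3, 1.6→1
Rank sum = 8 + 3 + 9 + 5 + 3 + 1 = 29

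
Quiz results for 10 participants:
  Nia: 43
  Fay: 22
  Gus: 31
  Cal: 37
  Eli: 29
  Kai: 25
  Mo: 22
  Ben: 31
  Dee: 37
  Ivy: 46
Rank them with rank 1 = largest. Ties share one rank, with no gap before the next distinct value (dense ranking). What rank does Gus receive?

4

Sorted (descending): 46, 43, 37, 37, 31, 31, 29, 25, 22, 22
The 2 values of 37 share dense rank 3.
The 2 values of 31 share dense rank 4.
The 2 values of 22 share dense rank 7.
Remaining distinct values take the next consecutive integers.
Gus has value 31 → rank 4.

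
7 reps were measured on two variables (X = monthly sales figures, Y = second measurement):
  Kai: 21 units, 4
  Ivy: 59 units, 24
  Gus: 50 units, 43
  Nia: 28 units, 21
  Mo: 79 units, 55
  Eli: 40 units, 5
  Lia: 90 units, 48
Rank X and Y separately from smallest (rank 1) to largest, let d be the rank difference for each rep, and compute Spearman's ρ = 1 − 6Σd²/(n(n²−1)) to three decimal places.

0.893

Ranks of variable 1: 1, 5, 4, 2, 6, 3, 7
Ranks of variable 2: 1, 4, 5, 3, 7, 2, 6
d = r₁ − r₂: 0, 1, -1, -1, -1, 1, 1
d²: 0, 1, 1, 1, 1, 1, 1; Σd² = 6
ρ = 1 − 6·6/(7·48) = 1 − 36/336 = 0.893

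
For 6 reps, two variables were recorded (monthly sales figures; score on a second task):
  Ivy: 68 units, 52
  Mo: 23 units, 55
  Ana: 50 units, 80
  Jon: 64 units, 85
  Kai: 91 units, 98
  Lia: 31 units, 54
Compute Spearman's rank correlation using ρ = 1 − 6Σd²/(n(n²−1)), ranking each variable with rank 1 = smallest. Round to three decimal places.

Ranks of variable 1: 5, 1, 3, 4, 6, 2
Ranks of variable 2: 1, 3, 4, 5, 6, 2
d = r₁ − r₂: 4, -2, -1, -1, 0, 0
d²: 16, 4, 1, 1, 0, 0; Σd² = 22
ρ = 1 − 6·22/(6·35) = 1 − 132/210 = 0.371

0.371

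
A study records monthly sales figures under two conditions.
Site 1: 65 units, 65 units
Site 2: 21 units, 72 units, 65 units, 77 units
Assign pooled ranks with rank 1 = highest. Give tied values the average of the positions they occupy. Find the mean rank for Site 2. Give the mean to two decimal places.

Sorted (descending): 77, 72, 65, 65, 65, 21
The 3 values of 65 occupy positions 3–5 → average rank 4.
Site 2 values → pooled ranks: 21→6, 72→2, 65→4, 77→1
Mean rank = (6 + 2 + 4 + 1) / 4 = 3.25

3.25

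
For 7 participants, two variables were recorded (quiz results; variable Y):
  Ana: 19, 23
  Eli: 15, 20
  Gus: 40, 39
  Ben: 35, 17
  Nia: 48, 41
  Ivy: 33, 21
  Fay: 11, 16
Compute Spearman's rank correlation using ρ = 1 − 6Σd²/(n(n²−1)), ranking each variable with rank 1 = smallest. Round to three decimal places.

0.750

Ranks of variable 1: 3, 2, 6, 5, 7, 4, 1
Ranks of variable 2: 5, 3, 6, 2, 7, 4, 1
d = r₁ − r₂: -2, -1, 0, 3, 0, 0, 0
d²: 4, 1, 0, 9, 0, 0, 0; Σd² = 14
ρ = 1 − 6·14/(7·48) = 1 − 84/336 = 0.750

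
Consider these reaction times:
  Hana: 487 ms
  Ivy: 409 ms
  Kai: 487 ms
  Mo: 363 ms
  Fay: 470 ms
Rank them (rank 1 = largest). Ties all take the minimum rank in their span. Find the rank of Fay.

3

Sorted (descending): 487, 487, 470, 409, 363
The 2 values of 487 occupy positions 1–2 → each gets rank 1.
Fay has value 470 ms → rank 3.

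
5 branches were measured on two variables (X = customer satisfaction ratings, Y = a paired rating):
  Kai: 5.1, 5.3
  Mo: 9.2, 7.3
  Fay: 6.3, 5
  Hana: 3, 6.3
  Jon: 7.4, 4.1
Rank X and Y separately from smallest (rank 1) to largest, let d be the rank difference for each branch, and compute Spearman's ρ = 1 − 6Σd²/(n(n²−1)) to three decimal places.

0.000

Ranks of variable 1: 2, 5, 3, 1, 4
Ranks of variable 2: 3, 5, 2, 4, 1
d = r₁ − r₂: -1, 0, 1, -3, 3
d²: 1, 0, 1, 9, 9; Σd² = 20
ρ = 1 − 6·20/(5·24) = 1 − 120/120 = 0.000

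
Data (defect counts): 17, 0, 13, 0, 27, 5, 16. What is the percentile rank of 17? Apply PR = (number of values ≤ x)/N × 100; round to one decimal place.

N = 7.
Strictly below 17: 5. Equal to 17: 1.
PR = 6/7 × 100 = 85.7

85.7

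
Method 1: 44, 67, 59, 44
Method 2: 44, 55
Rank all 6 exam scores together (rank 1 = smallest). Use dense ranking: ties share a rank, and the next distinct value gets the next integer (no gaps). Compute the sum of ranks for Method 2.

3

Sorted (ascending): 44, 44, 44, 55, 59, 67
The 3 values of 44 share dense rank 1.
Remaining distinct values take the next consecutive integers.
Method 2 values → pooled ranks: 44→1, 55→2
Rank sum = 1 + 2 = 3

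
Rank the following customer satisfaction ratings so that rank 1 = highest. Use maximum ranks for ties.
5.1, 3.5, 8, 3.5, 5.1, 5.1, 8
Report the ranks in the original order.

5, 7, 2, 7, 5, 5, 2

Sorted (descending): 8, 8, 5.1, 5.1, 5.1, 3.5, 3.5
The 2 values of 8 occupy positions 1–2 → each gets rank 2.
The 3 values of 5.1 occupy positions 3–5 → each gets rank 5.
The 2 values of 3.5 occupy positions 6–7 → each gets rank 7.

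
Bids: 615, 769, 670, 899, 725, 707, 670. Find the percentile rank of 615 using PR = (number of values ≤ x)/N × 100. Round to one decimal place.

14.3

N = 7.
Strictly below 615: 0. Equal to 615: 1.
PR = 1/7 × 100 = 14.3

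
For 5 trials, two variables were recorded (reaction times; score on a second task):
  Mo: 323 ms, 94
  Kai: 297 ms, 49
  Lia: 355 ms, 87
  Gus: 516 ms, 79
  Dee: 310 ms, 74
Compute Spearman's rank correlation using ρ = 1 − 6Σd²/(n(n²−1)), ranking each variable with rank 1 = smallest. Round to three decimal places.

Ranks of variable 1: 3, 1, 4, 5, 2
Ranks of variable 2: 5, 1, 4, 3, 2
d = r₁ − r₂: -2, 0, 0, 2, 0
d²: 4, 0, 0, 4, 0; Σd² = 8
ρ = 1 − 6·8/(5·24) = 1 − 48/120 = 0.600

0.600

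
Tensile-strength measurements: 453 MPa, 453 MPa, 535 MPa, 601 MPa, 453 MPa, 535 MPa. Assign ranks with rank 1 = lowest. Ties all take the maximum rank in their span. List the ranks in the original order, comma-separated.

3, 3, 5, 6, 3, 5

Sorted (ascending): 453, 453, 453, 535, 535, 601
The 3 values of 453 occupy positions 1–3 → each gets rank 3.
The 2 values of 535 occupy positions 4–5 → each gets rank 5.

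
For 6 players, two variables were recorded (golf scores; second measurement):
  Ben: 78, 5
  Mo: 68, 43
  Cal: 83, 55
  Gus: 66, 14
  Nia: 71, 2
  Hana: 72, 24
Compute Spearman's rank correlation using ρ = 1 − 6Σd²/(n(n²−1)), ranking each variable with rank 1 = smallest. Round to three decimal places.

0.257

Ranks of variable 1: 5, 2, 6, 1, 3, 4
Ranks of variable 2: 2, 5, 6, 3, 1, 4
d = r₁ − r₂: 3, -3, 0, -2, 2, 0
d²: 9, 9, 0, 4, 4, 0; Σd² = 26
ρ = 1 − 6·26/(6·35) = 1 − 156/210 = 0.257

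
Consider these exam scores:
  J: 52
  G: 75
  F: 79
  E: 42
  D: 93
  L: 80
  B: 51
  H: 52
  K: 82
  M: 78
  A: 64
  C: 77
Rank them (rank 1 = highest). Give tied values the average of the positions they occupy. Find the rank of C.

Sorted (descending): 93, 82, 80, 79, 78, 77, 75, 64, 52, 52, 51, 42
The 2 values of 52 occupy positions 9–10 → average rank (9+10)/2 = 9.5.
C has value 77 → rank 6.

6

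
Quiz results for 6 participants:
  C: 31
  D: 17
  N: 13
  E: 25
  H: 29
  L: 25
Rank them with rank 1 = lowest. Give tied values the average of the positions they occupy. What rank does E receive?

3.5

Sorted (ascending): 13, 17, 25, 25, 29, 31
The 2 values of 25 occupy positions 3–4 → average rank (3+4)/2 = 3.5.
E has value 25 → rank 3.5.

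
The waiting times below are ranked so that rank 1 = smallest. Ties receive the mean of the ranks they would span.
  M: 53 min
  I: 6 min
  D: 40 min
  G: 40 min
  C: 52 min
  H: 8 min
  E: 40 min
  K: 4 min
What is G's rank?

5

Sorted (ascending): 4, 6, 8, 40, 40, 40, 52, 53
The 3 values of 40 occupy positions 4–6 → average rank 5.
G has value 40 min → rank 5.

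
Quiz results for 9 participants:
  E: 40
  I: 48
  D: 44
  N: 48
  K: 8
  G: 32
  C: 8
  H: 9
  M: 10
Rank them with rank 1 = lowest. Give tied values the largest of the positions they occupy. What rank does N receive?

9

Sorted (ascending): 8, 8, 9, 10, 32, 40, 44, 48, 48
The 2 values of 8 occupy positions 1–2 → each gets rank 2.
The 2 values of 48 occupy positions 8–9 → each gets rank 9.
N has value 48 → rank 9.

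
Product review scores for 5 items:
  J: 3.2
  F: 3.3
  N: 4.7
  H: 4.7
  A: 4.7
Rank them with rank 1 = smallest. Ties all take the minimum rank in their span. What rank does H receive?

Sorted (ascending): 3.2, 3.3, 4.7, 4.7, 4.7
The 3 values of 4.7 occupy positions 3–5 → each gets rank 3.
H has value 4.7 → rank 3.

3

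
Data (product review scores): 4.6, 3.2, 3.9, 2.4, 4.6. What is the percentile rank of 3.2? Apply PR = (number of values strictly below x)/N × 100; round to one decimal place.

20.0

N = 5.
Strictly below 3.2: 1. Equal to 3.2: 1.
PR = 1/5 × 100 = 20.0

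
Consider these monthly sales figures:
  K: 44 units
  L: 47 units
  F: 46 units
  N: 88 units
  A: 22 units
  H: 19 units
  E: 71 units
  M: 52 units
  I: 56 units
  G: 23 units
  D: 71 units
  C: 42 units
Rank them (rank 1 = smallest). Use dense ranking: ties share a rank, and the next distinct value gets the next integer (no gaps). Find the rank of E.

10

Sorted (ascending): 19, 22, 23, 42, 44, 46, 47, 52, 56, 71, 71, 88
The 2 values of 71 share dense rank 10.
Remaining distinct values take the next consecutive integers.
E has value 71 units → rank 10.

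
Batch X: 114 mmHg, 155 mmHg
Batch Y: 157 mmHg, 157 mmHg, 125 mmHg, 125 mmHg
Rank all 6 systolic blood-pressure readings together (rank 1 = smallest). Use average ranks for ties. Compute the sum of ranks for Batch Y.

16

Sorted (ascending): 114, 125, 125, 155, 157, 157
The 2 values of 125 occupy positions 2–3 → average rank (2+3)/2 = 2.5.
The 2 values of 157 occupy positions 5–6 → average rank (5+6)/2 = 5.5.
Batch Y values → pooled ranks: 157→5.5, 157→5.5, 125→2.5, 125→2.5
Rank sum = 5.5 + 5.5 + 2.5 + 2.5 = 16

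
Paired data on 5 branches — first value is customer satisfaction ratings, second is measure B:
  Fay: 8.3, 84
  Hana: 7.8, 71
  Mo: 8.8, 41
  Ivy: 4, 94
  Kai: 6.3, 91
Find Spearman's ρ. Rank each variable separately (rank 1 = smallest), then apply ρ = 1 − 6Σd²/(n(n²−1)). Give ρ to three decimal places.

-0.900

Ranks of variable 1: 4, 3, 5, 1, 2
Ranks of variable 2: 3, 2, 1, 5, 4
d = r₁ − r₂: 1, 1, 4, -4, -2
d²: 1, 1, 16, 16, 4; Σd² = 38
ρ = 1 − 6·38/(5·24) = 1 − 228/120 = -0.900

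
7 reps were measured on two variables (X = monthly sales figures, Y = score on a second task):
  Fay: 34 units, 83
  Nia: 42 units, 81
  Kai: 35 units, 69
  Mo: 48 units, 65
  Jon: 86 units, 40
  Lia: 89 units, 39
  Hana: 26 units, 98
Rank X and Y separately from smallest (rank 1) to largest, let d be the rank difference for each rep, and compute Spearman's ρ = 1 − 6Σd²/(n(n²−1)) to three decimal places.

Ranks of variable 1: 2, 4, 3, 5, 6, 7, 1
Ranks of variable 2: 6, 5, 4, 3, 2, 1, 7
d = r₁ − r₂: -4, -1, -1, 2, 4, 6, -6
d²: 16, 1, 1, 4, 16, 36, 36; Σd² = 110
ρ = 1 − 6·110/(7·48) = 1 − 660/336 = -0.964

-0.964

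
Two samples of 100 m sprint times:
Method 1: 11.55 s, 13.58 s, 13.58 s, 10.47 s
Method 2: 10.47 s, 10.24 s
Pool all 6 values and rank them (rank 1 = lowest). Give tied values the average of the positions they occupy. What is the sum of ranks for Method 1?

17.5

Sorted (ascending): 10.24, 10.47, 10.47, 11.55, 13.58, 13.58
The 2 values of 10.47 occupy positions 2–3 → average rank (2+3)/2 = 2.5.
The 2 values of 13.58 occupy positions 5–6 → average rank (5+6)/2 = 5.5.
Method 1 values → pooled ranks: 11.55→4, 13.58→5.5, 13.58→5.5, 10.47→2.5
Rank sum = 4 + 5.5 + 5.5 + 2.5 = 17.5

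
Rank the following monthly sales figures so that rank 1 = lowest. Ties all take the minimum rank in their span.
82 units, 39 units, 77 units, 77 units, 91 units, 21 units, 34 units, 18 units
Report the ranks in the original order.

7, 4, 5, 5, 8, 2, 3, 1

Sorted (ascending): 18, 21, 34, 39, 77, 77, 82, 91
The 2 values of 77 occupy positions 5–6 → each gets rank 5.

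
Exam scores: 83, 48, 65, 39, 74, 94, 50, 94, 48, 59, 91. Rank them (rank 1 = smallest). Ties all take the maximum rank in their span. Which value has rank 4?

Sorted (ascending): 39, 48, 48, 50, 59, 65, 74, 83, 91, 94, 94
The 2 values of 48 occupy positions 2–3 → each gets rank 3.
The 2 values of 94 occupy positions 10–11 → each gets rank 11.
Rank 4 → value 50.

50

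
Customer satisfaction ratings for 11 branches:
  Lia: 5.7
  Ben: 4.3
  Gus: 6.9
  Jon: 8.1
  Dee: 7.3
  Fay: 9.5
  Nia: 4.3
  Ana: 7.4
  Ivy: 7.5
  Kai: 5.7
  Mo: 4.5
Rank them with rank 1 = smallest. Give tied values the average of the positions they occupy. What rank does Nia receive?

Sorted (ascending): 4.3, 4.3, 4.5, 5.7, 5.7, 6.9, 7.3, 7.4, 7.5, 8.1, 9.5
The 2 values of 4.3 occupy positions 1–2 → average rank (1+2)/2 = 1.5.
The 2 values of 5.7 occupy positions 4–5 → average rank (4+5)/2 = 4.5.
Nia has value 4.3 → rank 1.5.

1.5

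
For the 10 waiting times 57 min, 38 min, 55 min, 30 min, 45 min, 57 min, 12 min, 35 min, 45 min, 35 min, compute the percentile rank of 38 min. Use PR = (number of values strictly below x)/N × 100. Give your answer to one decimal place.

N = 10.
Strictly below 38: 4. Equal to 38: 1.
PR = 4/10 × 100 = 40.0

40.0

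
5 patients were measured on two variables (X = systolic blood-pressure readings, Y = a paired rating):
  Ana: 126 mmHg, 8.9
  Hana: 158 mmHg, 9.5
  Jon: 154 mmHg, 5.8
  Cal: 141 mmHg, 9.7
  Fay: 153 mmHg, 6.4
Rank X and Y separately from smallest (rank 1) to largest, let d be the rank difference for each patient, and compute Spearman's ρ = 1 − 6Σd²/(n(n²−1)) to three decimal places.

Ranks of variable 1: 1, 5, 4, 2, 3
Ranks of variable 2: 3, 4, 1, 5, 2
d = r₁ − r₂: -2, 1, 3, -3, 1
d²: 4, 1, 9, 9, 1; Σd² = 24
ρ = 1 − 6·24/(5·24) = 1 − 144/120 = -0.200

-0.200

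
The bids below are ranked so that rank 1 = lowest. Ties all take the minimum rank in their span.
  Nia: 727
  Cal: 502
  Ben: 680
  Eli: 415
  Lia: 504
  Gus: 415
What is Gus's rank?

Sorted (ascending): 415, 415, 502, 504, 680, 727
The 2 values of 415 occupy positions 1–2 → each gets rank 1.
Gus has value 415 → rank 1.

1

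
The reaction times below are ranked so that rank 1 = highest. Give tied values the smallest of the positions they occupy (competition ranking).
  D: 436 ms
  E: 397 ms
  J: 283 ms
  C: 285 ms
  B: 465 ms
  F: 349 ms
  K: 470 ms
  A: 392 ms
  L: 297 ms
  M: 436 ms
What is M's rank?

3

Sorted (descending): 470, 465, 436, 436, 397, 392, 349, 297, 285, 283
The 2 values of 436 occupy positions 3–4 → each gets rank 3.
M has value 436 ms → rank 3.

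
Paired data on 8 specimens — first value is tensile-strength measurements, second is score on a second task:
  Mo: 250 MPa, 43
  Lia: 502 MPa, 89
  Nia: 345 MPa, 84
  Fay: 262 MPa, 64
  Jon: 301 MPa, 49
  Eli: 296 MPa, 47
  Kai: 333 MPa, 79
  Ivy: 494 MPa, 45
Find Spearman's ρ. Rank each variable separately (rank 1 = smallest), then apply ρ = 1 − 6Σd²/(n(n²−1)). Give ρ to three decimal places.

0.571

Ranks of variable 1: 1, 8, 6, 2, 4, 3, 5, 7
Ranks of variable 2: 1, 8, 7, 5, 4, 3, 6, 2
d = r₁ − r₂: 0, 0, -1, -3, 0, 0, -1, 5
d²: 0, 0, 1, 9, 0, 0, 1, 25; Σd² = 36
ρ = 1 − 6·36/(8·63) = 1 − 216/504 = 0.571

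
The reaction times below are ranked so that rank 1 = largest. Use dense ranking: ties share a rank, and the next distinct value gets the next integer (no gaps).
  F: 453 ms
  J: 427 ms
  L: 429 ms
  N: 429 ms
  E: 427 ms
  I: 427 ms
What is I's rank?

Sorted (descending): 453, 429, 429, 427, 427, 427
The 2 values of 429 share dense rank 2.
The 3 values of 427 share dense rank 3.
Remaining distinct values take the next consecutive integers.
I has value 427 ms → rank 3.

3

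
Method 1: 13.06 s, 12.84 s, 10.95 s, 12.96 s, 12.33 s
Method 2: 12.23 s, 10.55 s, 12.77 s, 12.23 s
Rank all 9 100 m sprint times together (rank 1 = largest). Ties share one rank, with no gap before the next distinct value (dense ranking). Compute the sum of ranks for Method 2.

24

Sorted (descending): 13.06, 12.96, 12.84, 12.77, 12.33, 12.23, 12.23, 10.95, 10.55
The 2 values of 12.23 share dense rank 6.
Remaining distinct values take the next consecutive integers.
Method 2 values → pooled ranks: 12.23→6, 10.55→8, 12.77→4, 12.23→6
Rank sum = 6 + 8 + 4 + 6 = 24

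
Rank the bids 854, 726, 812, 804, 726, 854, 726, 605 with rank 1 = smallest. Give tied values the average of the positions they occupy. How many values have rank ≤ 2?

Sorted (ascending): 605, 726, 726, 726, 804, 812, 854, 854
The 3 values of 726 occupy positions 2–4 → average rank 3.
The 2 values of 854 occupy positions 7–8 → average rank (7+8)/2 = 7.5.
Ranks ≤ 2: {1} → 1 value.

1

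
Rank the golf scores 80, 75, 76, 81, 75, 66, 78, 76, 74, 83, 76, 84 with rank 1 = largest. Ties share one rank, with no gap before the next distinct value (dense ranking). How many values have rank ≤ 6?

Sorted (descending): 84, 83, 81, 80, 78, 76, 76, 76, 75, 75, 74, 66
The 3 values of 76 share dense rank 6.
The 2 values of 75 share dense rank 7.
Remaining distinct values take the next consecutive integers.
Ranks ≤ 6: {1, 2, 3, 4, 5, 6, 6, 6} → 8 values.

8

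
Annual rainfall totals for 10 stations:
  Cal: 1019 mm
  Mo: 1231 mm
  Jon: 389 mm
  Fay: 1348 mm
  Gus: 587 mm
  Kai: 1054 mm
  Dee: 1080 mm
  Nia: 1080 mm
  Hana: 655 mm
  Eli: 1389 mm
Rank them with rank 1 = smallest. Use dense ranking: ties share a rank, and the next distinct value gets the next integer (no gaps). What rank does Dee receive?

6

Sorted (ascending): 389, 587, 655, 1019, 1054, 1080, 1080, 1231, 1348, 1389
The 2 values of 1080 share dense rank 6.
Remaining distinct values take the next consecutive integers.
Dee has value 1080 mm → rank 6.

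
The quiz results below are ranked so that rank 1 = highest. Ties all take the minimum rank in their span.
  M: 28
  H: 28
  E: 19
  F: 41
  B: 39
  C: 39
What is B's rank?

2

Sorted (descending): 41, 39, 39, 28, 28, 19
The 2 values of 39 occupy positions 2–3 → each gets rank 2.
The 2 values of 28 occupy positions 4–5 → each gets rank 4.
B has value 39 → rank 2.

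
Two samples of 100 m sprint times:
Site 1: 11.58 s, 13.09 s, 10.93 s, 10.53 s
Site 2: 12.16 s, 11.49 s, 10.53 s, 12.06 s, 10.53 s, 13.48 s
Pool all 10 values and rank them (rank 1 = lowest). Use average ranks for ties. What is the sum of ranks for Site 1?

21

Sorted (ascending): 10.53, 10.53, 10.53, 10.93, 11.49, 11.58, 12.06, 12.16, 13.09, 13.48
The 3 values of 10.53 occupy positions 1–3 → average rank 2.
Site 1 values → pooled ranks: 11.58→6, 13.09→9, 10.93→4, 10.53→2
Rank sum = 6 + 9 + 4 + 2 = 21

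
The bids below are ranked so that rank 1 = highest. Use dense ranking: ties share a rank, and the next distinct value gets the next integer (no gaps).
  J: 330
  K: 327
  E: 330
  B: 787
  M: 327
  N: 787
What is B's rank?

1

Sorted (descending): 787, 787, 330, 330, 327, 327
The 2 values of 787 share dense rank 1.
The 2 values of 330 share dense rank 2.
The 2 values of 327 share dense rank 3.
B has value 787 → rank 1.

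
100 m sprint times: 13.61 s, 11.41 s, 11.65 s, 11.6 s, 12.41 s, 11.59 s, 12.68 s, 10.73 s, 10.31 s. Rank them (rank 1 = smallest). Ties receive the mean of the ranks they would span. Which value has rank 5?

Sorted (ascending): 10.31, 10.73, 11.41, 11.59, 11.6, 11.65, 12.41, 12.68, 13.61
No ties — each value takes its position as its rank.
Rank 5 → value 11.6.

11.6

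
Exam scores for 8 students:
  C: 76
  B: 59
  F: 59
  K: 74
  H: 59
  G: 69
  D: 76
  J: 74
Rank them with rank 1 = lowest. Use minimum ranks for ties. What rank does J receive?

5

Sorted (ascending): 59, 59, 59, 69, 74, 74, 76, 76
The 3 values of 59 occupy positions 1–3 → each gets rank 1.
The 2 values of 74 occupy positions 5–6 → each gets rank 5.
The 2 values of 76 occupy positions 7–8 → each gets rank 7.
J has value 74 → rank 5.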